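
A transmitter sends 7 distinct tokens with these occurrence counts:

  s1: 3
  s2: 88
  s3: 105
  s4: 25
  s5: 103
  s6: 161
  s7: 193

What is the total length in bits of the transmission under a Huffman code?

1708

Merge the two smallest weights repeatedly:
s1(3) + s4(25) → 28
28 + s2(88) → 116
s5(103) + s3(105) → 208
116 + s6(161) → 277
s7(193) + 208 → 401
277 + 401 → 678
The encoded length is the sum of every internal node's weight: 28 + 116 + 208 + 277 + 401 + 678 = 1708 bits.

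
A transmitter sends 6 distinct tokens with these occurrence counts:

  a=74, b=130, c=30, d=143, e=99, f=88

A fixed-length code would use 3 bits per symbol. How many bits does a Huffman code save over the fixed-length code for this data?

273

Fixed-length: 3 bits × 564 symbols = 1692 bits.
Huffman merges:
merge c(30) and a(74): 104
merge f(88) and e(99): 187
merge 104 and b(130): 234
merge d(143) and 187: 330
merge 234 and 330: 564
Huffman total = 104 + 187 + 234 + 330 + 564 = 1419 bits.
Saving = 1692 − 1419 = 273 bits.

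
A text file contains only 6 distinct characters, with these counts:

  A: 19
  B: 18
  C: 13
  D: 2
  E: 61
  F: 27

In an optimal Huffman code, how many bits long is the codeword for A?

3

Repeatedly merge the two smallest:
combine D(2), C(13) → 15
combine 15, B(18) → 33
combine A(19), F(27) → 46
combine 33, 46 → 79
combine E(61), 79 → 140
The subtree containing A is merged 3 times, so code length = 3.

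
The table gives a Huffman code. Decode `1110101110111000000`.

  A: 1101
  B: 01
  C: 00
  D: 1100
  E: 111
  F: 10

EBBADCC

Read left to right; each codeword is recognised as soon as it completes (prefix code):
  111→E | 01→B | 01→B | 1101→A | 1100→D | 00→C | 00→C
Decoded message: EBBADCC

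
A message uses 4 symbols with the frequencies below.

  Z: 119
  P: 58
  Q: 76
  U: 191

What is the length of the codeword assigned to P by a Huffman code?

Repeatedly merge the two smallest:
merge P(58) and Q(76): 134
merge Z(119) and 134: 253
merge U(191) and 253: 444
P sits 3 levels below the root, so its codeword is 3 bits.

3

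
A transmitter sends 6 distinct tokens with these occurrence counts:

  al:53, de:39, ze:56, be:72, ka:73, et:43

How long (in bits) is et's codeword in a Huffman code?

Huffman merges, smallest pair first:
merge de(39) and et(43): 82
merge al(53) and ze(56): 109
merge be(72) and ka(73): 145
merge 82 and 109: 191
merge 145 and 191: 336
et's leaf is at depth 3, giving a 3-bit codeword.

3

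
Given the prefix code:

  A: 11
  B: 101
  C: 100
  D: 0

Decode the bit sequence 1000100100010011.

CDCCDCA

Read left to right; each codeword is recognised as soon as it completes (prefix code):
  100→C | 0→D | 100→C | 100→C | 0→D | 100→C | 11→A
Decoded message: CDCCDCA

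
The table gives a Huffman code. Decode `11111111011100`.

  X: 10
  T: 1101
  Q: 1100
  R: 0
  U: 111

Read left to right; each codeword is recognised as soon as it completes (prefix code):
  111→U | 111→U | 1101→T | 1100→Q
Decoded message: UUTQ

UUTQ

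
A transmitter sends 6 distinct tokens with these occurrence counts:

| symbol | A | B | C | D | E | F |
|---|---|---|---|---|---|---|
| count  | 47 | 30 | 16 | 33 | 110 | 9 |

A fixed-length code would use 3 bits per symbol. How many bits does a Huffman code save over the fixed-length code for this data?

Fixed-length: 3 bits × 245 symbols = 735 bits.
Huffman merges:
F(9) + C(16) → 25
25 + B(30) → 55
D(33) + A(47) → 80
55 + 80 → 135
E(110) + 135 → 245
Huffman total = 25 + 55 + 80 + 135 + 245 = 540 bits.
Saving = 735 − 540 = 195 bits.

195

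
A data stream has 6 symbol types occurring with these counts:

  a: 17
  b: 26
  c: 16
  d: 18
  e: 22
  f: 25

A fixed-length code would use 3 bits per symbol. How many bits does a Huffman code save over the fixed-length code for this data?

51

Fixed-length: 3 bits × 124 symbols = 372 bits.
Huffman merges:
merge c(16) and a(17): 33
merge d(18) and e(22): 40
merge f(25) and b(26): 51
merge 33 and 40: 73
merge 51 and 73: 124
Huffman total = 33 + 40 + 51 + 73 + 124 = 321 bits.
Saving = 372 − 321 = 51 bits.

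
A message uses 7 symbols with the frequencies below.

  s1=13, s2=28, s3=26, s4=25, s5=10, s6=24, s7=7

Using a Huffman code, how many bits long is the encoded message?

362

Merge the two smallest weights repeatedly:
merge s7(7) and s5(10): 17
merge s1(13) and 17: 30
merge s6(24) and s4(25): 49
merge s3(26) and s2(28): 54
merge 30 and 49: 79
merge 54 and 79: 133
The encoded length is the sum of every internal node's weight: 17 + 30 + 49 + 54 + 79 + 133 = 362 bits.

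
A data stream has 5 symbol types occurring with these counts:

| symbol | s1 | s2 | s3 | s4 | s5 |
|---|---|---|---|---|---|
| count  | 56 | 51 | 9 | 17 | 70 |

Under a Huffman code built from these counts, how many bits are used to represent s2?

2

Build the tree from the bottom:
combine s3(9), s4(17) → 26
combine 26, s2(51) → 77
combine s1(56), s5(70) → 126
combine 77, 126 → 203
s2 sits 2 levels below the root, so its codeword is 2 bits.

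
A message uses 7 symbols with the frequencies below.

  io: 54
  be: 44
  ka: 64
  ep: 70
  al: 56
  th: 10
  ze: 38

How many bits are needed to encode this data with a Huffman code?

Merge the two smallest weights repeatedly:
merge th(10) and ze(38): 48
merge be(44) and 48: 92
merge io(54) and al(56): 110
merge ka(64) and ep(70): 134
merge 92 and 110: 202
merge 134 and 202: 336
Each symbol's bit-cost is frequency × depth; summing gives 922 bits (equivalently 48 + 92 + 110 + 134 + 202 + 336).

922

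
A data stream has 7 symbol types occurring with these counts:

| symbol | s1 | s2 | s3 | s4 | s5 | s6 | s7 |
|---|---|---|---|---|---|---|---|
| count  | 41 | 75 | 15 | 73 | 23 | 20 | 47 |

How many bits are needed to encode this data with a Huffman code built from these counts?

Merge the two smallest weights repeatedly:
merge s3(15) and s6(20): 35
merge s5(23) and 35: 58
merge s1(41) and s7(47): 88
merge 58 and s4(73): 131
merge s2(75) and 88: 163
merge 131 and 163: 294
Each symbol's bit-cost is frequency × depth; summing gives 769 bits (equivalently 35 + 58 + 88 + 131 + 163 + 294).

769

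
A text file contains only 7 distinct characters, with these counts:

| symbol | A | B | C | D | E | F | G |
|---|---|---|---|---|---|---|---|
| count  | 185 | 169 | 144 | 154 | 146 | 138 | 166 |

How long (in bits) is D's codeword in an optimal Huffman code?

3

Build the tree from the bottom:
F(138) + C(144) → 282
E(146) + D(154) → 300
G(166) + B(169) → 335
A(185) + 282 → 467
300 + 335 → 635
467 + 635 → 1102
The subtree containing D is merged 3 times, so code length = 3.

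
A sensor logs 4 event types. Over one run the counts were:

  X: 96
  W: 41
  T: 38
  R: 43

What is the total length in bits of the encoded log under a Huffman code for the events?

419

Build the Huffman tree bottom-up:
combine T(38), W(41) → 79
combine R(43), 79 → 122
combine X(96), 122 → 218
Each symbol's bit-cost is frequency × depth; summing gives 419 bits (equivalently 79 + 122 + 218).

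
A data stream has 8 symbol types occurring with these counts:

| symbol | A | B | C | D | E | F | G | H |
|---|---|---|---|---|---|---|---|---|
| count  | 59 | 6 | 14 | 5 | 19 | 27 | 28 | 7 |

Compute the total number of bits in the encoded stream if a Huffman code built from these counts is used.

Merge the two smallest weights repeatedly:
D(5) + B(6) → 11
H(7) + 11 → 18
C(14) + 18 → 32
E(19) + F(27) → 46
G(28) + 32 → 60
46 + A(59) → 105
60 + 105 → 165
Each symbol's bit-cost is frequency × depth; summing gives 437 bits (equivalently 11 + 18 + 32 + 46 + 60 + 105 + 165).

437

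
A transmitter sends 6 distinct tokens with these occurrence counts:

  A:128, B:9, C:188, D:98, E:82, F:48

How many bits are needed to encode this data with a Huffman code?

Greedily combine the two least-frequent nodes:
B(9) + F(48) → 57
57 + E(82) → 139
D(98) + A(128) → 226
139 + C(188) → 327
226 + 327 → 553
Total encoded bits = sum of merged weights = 57 + 139 + 226 + 327 + 553 = 1302.

1302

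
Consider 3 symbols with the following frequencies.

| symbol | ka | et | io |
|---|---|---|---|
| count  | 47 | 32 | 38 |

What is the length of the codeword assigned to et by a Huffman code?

Repeatedly merge the two smallest:
merge et(32) and io(38): 70
merge ka(47) and 70: 117
et sits 2 levels below the root, so its codeword is 2 bits.

2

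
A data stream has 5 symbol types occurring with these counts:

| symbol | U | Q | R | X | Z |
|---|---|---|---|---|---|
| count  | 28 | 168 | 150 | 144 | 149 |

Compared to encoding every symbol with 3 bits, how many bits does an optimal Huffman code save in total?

Fixed-length: 3 bits × 639 symbols = 1917 bits.
Huffman merges:
combine U(28), X(144) → 172
combine Z(149), R(150) → 299
combine Q(168), 172 → 340
combine 299, 340 → 639
Huffman total = 172 + 299 + 340 + 639 = 1450 bits.
Saving = 1917 − 1450 = 467 bits.

467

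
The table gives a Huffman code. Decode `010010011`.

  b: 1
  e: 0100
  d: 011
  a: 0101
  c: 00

ebcbb

Read left to right; each codeword is recognised as soon as it completes (prefix code):
  0100→e | 1→b | 00→c | 1→b | 1→b
Decoded message: ebcbb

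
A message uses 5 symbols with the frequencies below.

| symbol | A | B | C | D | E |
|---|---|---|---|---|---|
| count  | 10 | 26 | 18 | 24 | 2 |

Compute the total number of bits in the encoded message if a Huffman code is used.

Build the Huffman tree bottom-up:
combine E(2), A(10) → 12
combine 12, C(18) → 30
combine D(24), B(26) → 50
combine 30, 50 → 80
The encoded length is the sum of every internal node's weight: 12 + 30 + 50 + 80 = 172 bits.

172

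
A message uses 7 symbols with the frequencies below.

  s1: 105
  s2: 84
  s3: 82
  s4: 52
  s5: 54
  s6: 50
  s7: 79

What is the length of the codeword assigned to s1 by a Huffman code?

Huffman merges, smallest pair first:
combine s6(50), s4(52) → 102
combine s5(54), s7(79) → 133
combine s3(82), s2(84) → 166
combine 102, s1(105) → 207
combine 133, 166 → 299
combine 207, 299 → 506
s1 sits 2 levels below the root, so its codeword is 2 bits.

2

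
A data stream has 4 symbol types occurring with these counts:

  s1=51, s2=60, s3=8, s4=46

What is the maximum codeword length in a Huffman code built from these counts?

3

Merge the two lowest-weight nodes at each step:
merge s3(8) and s4(46): 54
merge s1(51) and 54: 105
merge s2(60) and 105: 165
The first pair merged (s3, s4) ends up deepest, at depth 3.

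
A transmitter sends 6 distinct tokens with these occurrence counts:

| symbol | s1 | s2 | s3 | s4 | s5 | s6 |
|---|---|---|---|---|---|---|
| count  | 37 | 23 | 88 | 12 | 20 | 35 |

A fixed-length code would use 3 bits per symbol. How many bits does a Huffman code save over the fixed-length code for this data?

144

Fixed-length: 3 bits × 215 symbols = 645 bits.
Huffman merges:
merge s4(12) and s5(20): 32
merge s2(23) and 32: 55
merge s6(35) and s1(37): 72
merge 55 and 72: 127
merge s3(88) and 127: 215
Huffman total = 32 + 55 + 72 + 127 + 215 = 501 bits.
Saving = 645 − 501 = 144 bits.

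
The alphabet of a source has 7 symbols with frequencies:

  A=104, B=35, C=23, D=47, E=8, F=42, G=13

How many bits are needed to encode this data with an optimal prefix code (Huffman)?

673

Build the Huffman tree bottom-up:
E(8) + G(13) → 21
21 + C(23) → 44
B(35) + F(42) → 77
44 + D(47) → 91
77 + 91 → 168
A(104) + 168 → 272
Each symbol's bit-cost is frequency × depth; summing gives 673 bits (equivalently 21 + 44 + 77 + 91 + 168 + 272).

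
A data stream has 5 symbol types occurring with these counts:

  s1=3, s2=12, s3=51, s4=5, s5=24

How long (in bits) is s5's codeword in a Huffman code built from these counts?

Repeatedly merge the two smallest:
merge s1(3) and s4(5): 8
merge 8 and s2(12): 20
merge 20 and s5(24): 44
merge 44 and s3(51): 95
s5's leaf is at depth 2, giving a 2-bit codeword.

2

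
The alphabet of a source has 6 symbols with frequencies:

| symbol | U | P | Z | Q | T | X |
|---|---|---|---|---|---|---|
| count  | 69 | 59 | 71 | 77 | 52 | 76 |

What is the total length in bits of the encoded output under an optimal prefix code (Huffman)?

1059

Greedily combine the two least-frequent nodes:
merge T(52) and P(59): 111
merge U(69) and Z(71): 140
merge X(76) and Q(77): 153
merge 111 and 140: 251
merge 153 and 251: 404
Each symbol's bit-cost is frequency × depth; summing gives 1059 bits (equivalently 111 + 140 + 153 + 251 + 404).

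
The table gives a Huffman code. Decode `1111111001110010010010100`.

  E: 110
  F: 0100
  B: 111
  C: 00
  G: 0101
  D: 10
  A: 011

Read left to right; each codeword is recognised as soon as it completes (prefix code):
  111→B | 111→B | 10→D | 011→A | 10→D | 0100→F | 10→D | 0101→G | 00→C
Decoded message: BBDADFDGC

BBDADFDGC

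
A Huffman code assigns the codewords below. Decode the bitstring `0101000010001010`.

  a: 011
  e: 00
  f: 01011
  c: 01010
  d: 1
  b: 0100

Read left to right; each codeword is recognised as soon as it completes (prefix code):
  01010→c | 00→e | 0100→b | 01010→c
Decoded message: cebc

cebc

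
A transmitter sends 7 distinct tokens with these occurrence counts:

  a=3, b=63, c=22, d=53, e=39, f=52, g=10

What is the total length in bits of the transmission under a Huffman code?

606

Merge the two smallest weights repeatedly:
merge a(3) and g(10): 13
merge 13 and c(22): 35
merge 35 and e(39): 74
merge f(52) and d(53): 105
merge b(63) and 74: 137
merge 105 and 137: 242
Total encoded bits = sum of merged weights = 13 + 35 + 74 + 105 + 137 + 242 = 606.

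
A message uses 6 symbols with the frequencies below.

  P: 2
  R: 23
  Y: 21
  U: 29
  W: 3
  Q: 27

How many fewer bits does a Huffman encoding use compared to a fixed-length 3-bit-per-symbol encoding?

74

Fixed-length: 3 bits × 105 symbols = 315 bits.
Huffman merges:
P(2) + W(3) → 5
5 + Y(21) → 26
R(23) + 26 → 49
Q(27) + U(29) → 56
49 + 56 → 105
Huffman total = 5 + 26 + 49 + 56 + 105 = 241 bits.
Saving = 315 − 241 = 74 bits.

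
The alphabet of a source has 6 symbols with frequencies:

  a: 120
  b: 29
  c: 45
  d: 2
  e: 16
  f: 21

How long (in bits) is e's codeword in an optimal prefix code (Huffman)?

Huffman merges, smallest pair first:
d(2) + e(16) → 18
18 + f(21) → 39
b(29) + 39 → 68
c(45) + 68 → 113
113 + a(120) → 233
e's leaf is at depth 5, giving a 5-bit codeword.

5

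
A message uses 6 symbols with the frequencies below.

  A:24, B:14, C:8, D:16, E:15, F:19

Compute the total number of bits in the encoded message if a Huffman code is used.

245

Merge the two smallest weights repeatedly:
C(8) + B(14) → 22
E(15) + D(16) → 31
F(19) + 22 → 41
A(24) + 31 → 55
41 + 55 → 96
Each symbol's bit-cost is frequency × depth; summing gives 245 bits (equivalently 22 + 31 + 41 + 55 + 96).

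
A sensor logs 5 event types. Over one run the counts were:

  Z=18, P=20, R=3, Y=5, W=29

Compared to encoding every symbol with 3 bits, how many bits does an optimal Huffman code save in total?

70

Fixed-length: 3 bits × 75 symbols = 225 bits.
Huffman merges:
R(3) + Y(5) → 8
8 + Z(18) → 26
P(20) + 26 → 46
W(29) + 46 → 75
Huffman total = 8 + 26 + 46 + 75 = 155 bits.
Saving = 225 − 155 = 70 bits.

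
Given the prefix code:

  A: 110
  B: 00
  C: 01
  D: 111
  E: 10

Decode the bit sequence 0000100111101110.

BBECDCA

Read left to right; each codeword is recognised as soon as it completes (prefix code):
  00→B | 00→B | 10→E | 01→C | 111→D | 01→C | 110→A
Decoded message: BBECDCA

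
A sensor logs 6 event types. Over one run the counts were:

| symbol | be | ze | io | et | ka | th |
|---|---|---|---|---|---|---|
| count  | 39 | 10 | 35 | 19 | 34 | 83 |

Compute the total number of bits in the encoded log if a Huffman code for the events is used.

523

Build the Huffman tree bottom-up:
ze(10) + et(19) → 29
29 + ka(34) → 63
io(35) + be(39) → 74
63 + 74 → 137
th(83) + 137 → 220
The encoded length is the sum of every internal node's weight: 29 + 63 + 74 + 137 + 220 = 523 bits.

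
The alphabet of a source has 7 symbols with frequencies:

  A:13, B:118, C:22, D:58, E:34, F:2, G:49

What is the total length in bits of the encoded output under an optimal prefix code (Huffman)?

704

Build the Huffman tree bottom-up:
F(2) + A(13) → 15
15 + C(22) → 37
E(34) + 37 → 71
G(49) + D(58) → 107
71 + 107 → 178
B(118) + 178 → 296
Each symbol's bit-cost is frequency × depth; summing gives 704 bits (equivalently 15 + 37 + 71 + 107 + 178 + 296).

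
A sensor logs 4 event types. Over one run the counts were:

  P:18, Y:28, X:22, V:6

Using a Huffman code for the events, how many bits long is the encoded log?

Merge the two smallest weights repeatedly:
combine V(6), P(18) → 24
combine X(22), 24 → 46
combine Y(28), 46 → 74
The encoded length is the sum of every internal node's weight: 24 + 46 + 74 = 144 bits.

144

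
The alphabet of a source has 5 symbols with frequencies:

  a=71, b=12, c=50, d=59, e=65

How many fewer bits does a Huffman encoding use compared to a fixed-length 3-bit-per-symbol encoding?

Fixed-length: 3 bits × 257 symbols = 771 bits.
Huffman merges:
b(12) + c(50) → 62
d(59) + 62 → 121
e(65) + a(71) → 136
121 + 136 → 257
Huffman total = 62 + 121 + 136 + 257 = 576 bits.
Saving = 771 − 576 = 195 bits.

195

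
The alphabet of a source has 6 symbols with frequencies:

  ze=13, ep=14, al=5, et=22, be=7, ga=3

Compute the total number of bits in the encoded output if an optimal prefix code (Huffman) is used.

Build the Huffman tree bottom-up:
ga(3) + al(5) → 8
be(7) + 8 → 15
ze(13) + ep(14) → 27
15 + et(22) → 37
27 + 37 → 64
The encoded length is the sum of every internal node's weight: 8 + 15 + 27 + 37 + 64 = 151 bits.

151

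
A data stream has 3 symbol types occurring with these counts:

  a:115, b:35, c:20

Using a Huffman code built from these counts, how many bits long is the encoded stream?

225

Merge the two smallest weights repeatedly:
combine c(20), b(35) → 55
combine 55, a(115) → 170
Total encoded bits = sum of merged weights = 55 + 170 = 225.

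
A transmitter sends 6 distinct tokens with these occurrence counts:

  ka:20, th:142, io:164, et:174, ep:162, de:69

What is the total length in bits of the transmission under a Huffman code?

1782

Greedily combine the two least-frequent nodes:
ka(20) + de(69) → 89
89 + th(142) → 231
ep(162) + io(164) → 326
et(174) + 231 → 405
326 + 405 → 731
Each symbol's bit-cost is frequency × depth; summing gives 1782 bits (equivalently 89 + 231 + 326 + 405 + 731).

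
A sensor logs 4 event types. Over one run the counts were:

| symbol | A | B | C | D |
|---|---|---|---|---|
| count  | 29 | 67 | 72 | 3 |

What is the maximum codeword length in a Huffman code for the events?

Merge the two lowest-weight nodes at each step:
D(3) + A(29) → 32
32 + B(67) → 99
C(72) + 99 → 171
The first pair merged (D, A) ends up deepest, at depth 3.

3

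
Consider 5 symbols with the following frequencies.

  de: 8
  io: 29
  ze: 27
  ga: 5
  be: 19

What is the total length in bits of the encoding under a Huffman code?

Build the Huffman tree bottom-up:
ga(5) + de(8) → 13
13 + be(19) → 32
ze(27) + io(29) → 56
32 + 56 → 88
Total encoded bits = sum of merged weights = 13 + 32 + 56 + 88 = 189.

189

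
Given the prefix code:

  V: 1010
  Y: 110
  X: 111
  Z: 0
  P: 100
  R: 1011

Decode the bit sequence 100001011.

Read left to right; each codeword is recognised as soon as it completes (prefix code):
  100→P | 0→Z | 0→Z | 1011→R
Decoded message: PZZR

PZZR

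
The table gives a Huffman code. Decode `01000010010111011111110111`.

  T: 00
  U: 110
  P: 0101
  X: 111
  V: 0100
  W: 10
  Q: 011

VTWPUXXWX

Read left to right; each codeword is recognised as soon as it completes (prefix code):
  0100→V | 00→T | 10→W | 0101→P | 110→U | 111→X | 111→X | 10→W | 111→X
Decoded message: VTWPUXXWX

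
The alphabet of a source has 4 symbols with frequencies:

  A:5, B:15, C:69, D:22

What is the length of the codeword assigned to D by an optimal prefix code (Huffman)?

2

Huffman merges, smallest pair first:
A(5) + B(15) → 20
20 + D(22) → 42
42 + C(69) → 111
D's leaf is at depth 2, giving a 2-bit codeword.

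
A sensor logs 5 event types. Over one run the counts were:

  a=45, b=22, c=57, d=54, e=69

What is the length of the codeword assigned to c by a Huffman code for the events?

Huffman merges, smallest pair first:
merge b(22) and a(45): 67
merge d(54) and c(57): 111
merge 67 and e(69): 136
merge 111 and 136: 247
c sits 2 levels below the root, so its codeword is 2 bits.

2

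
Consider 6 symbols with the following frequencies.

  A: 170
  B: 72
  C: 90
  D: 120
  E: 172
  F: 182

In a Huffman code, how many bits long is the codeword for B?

Huffman merges, smallest pair first:
merge B(72) and C(90): 162
merge D(120) and 162: 282
merge A(170) and E(172): 342
merge F(182) and 282: 464
merge 342 and 464: 806
B's leaf is at depth 4, giving a 4-bit codeword.

4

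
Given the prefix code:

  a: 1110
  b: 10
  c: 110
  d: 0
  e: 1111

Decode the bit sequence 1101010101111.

cbbbe

Read left to right; each codeword is recognised as soon as it completes (prefix code):
  110→c | 10→b | 10→b | 10→b | 1111→e
Decoded message: cbbbe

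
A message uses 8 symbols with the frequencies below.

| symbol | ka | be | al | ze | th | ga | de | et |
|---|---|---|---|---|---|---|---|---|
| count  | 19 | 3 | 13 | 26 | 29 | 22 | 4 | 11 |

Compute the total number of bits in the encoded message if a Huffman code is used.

Build the Huffman tree bottom-up:
combine be(3), de(4) → 7
combine 7, et(11) → 18
combine al(13), 18 → 31
combine ka(19), ga(22) → 41
combine ze(26), th(29) → 55
combine 31, 41 → 72
combine 55, 72 → 127
The encoded length is the sum of every internal node's weight: 7 + 18 + 31 + 41 + 55 + 72 + 127 = 351 bits.

351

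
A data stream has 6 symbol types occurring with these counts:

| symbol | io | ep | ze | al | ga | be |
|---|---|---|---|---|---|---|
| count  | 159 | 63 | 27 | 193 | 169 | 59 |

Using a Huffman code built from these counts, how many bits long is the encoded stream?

1575

Greedily combine the two least-frequent nodes:
merge ze(27) and be(59): 86
merge ep(63) and 86: 149
merge 149 and io(159): 308
merge ga(169) and al(193): 362
merge 308 and 362: 670
The encoded length is the sum of every internal node's weight: 86 + 149 + 308 + 362 + 670 = 1575 bits.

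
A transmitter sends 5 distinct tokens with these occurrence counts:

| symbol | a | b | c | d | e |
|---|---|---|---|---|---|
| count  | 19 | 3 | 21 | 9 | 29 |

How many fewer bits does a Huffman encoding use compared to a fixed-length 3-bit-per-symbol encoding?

Fixed-length: 3 bits × 81 symbols = 243 bits.
Huffman merges:
combine b(3), d(9) → 12
combine 12, a(19) → 31
combine c(21), e(29) → 50
combine 31, 50 → 81
Huffman total = 12 + 31 + 50 + 81 = 174 bits.
Saving = 243 − 174 = 69 bits.

69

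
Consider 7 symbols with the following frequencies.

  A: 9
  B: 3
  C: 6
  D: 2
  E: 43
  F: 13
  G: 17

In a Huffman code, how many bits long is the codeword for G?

Build the tree from the bottom:
merge D(2) and B(3): 5
merge 5 and C(6): 11
merge A(9) and 11: 20
merge F(13) and G(17): 30
merge 20 and 30: 50
merge E(43) and 50: 93
G's leaf is at depth 3, giving a 3-bit codeword.

3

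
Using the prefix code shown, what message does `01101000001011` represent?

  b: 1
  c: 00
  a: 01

Read left to right; each codeword is recognised as soon as it completes (prefix code):
  01→a | 1→b | 01→a | 00→c | 00→c | 01→a | 01→a | 1→b
Decoded message: abaccaab

abaccaab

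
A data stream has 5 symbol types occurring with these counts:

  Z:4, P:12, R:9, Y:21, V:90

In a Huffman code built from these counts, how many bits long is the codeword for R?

Huffman merges, smallest pair first:
combine Z(4), R(9) → 13
combine P(12), 13 → 25
combine Y(21), 25 → 46
combine 46, V(90) → 136
The subtree containing R is merged 4 times, so code length = 4.

4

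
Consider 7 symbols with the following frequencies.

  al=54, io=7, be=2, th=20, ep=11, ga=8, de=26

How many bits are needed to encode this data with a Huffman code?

302

Merge the two smallest weights repeatedly:
combine be(2), io(7) → 9
combine ga(8), 9 → 17
combine ep(11), 17 → 28
combine th(20), de(26) → 46
combine 28, 46 → 74
combine al(54), 74 → 128
Total encoded bits = sum of merged weights = 9 + 17 + 28 + 46 + 74 + 128 = 302.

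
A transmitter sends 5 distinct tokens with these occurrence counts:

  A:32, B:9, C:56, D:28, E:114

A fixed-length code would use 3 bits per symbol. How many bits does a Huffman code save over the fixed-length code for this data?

Fixed-length: 3 bits × 239 symbols = 717 bits.
Huffman merges:
combine B(9), D(28) → 37
combine A(32), 37 → 69
combine C(56), 69 → 125
combine E(114), 125 → 239
Huffman total = 37 + 69 + 125 + 239 = 470 bits.
Saving = 717 − 470 = 247 bits.

247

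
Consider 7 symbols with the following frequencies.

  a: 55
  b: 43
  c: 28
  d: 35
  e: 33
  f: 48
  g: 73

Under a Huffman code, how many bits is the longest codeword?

3

Merge the two lowest-weight nodes at each step:
merge c(28) and e(33): 61
merge d(35) and b(43): 78
merge f(48) and a(55): 103
merge 61 and g(73): 134
merge 78 and 103: 181
merge 134 and 181: 315
The rarest symbols sit at the bottom; the longest codeword is 3 bits.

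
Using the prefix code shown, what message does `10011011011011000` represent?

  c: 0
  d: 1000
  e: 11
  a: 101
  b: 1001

baaad

Read left to right; each codeword is recognised as soon as it completes (prefix code):
  1001→b | 101→a | 101→a | 101→a | 1000→d
Decoded message: baaad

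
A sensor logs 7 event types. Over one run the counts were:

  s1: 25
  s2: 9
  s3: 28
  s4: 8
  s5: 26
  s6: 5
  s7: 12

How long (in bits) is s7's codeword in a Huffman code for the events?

Huffman merges, smallest pair first:
s6(5) + s4(8) → 13
s2(9) + s7(12) → 21
13 + 21 → 34
s1(25) + s5(26) → 51
s3(28) + 34 → 62
51 + 62 → 113
s7 sits 4 levels below the root, so its codeword is 4 bits.

4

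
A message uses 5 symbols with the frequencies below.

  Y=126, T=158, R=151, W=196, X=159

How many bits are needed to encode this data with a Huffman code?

Greedily combine the two least-frequent nodes:
Y(126) + R(151) → 277
T(158) + X(159) → 317
W(196) + 277 → 473
317 + 473 → 790
Each symbol's bit-cost is frequency × depth; summing gives 1857 bits (equivalently 277 + 317 + 473 + 790).

1857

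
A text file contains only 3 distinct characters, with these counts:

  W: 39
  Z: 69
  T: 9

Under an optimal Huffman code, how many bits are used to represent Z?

1

Repeatedly merge the two smallest:
combine T(9), W(39) → 48
combine 48, Z(69) → 117
Z sits one level below the root: a 1-bit codeword.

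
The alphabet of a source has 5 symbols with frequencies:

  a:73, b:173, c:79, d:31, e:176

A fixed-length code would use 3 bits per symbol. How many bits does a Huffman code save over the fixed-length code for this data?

Fixed-length: 3 bits × 532 symbols = 1596 bits.
Huffman merges:
combine d(31), a(73) → 104
combine c(79), 104 → 183
combine b(173), e(176) → 349
combine 183, 349 → 532
Huffman total = 104 + 183 + 349 + 532 = 1168 bits.
Saving = 1596 − 1168 = 428 bits.

428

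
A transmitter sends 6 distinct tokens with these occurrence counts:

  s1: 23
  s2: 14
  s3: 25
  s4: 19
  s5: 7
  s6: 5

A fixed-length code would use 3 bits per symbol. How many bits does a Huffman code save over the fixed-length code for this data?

55

Fixed-length: 3 bits × 93 symbols = 279 bits.
Huffman merges:
combine s6(5), s5(7) → 12
combine 12, s2(14) → 26
combine s4(19), s1(23) → 42
combine s3(25), 26 → 51
combine 42, 51 → 93
Huffman total = 12 + 26 + 42 + 51 + 93 = 224 bits.
Saving = 279 − 224 = 55 bits.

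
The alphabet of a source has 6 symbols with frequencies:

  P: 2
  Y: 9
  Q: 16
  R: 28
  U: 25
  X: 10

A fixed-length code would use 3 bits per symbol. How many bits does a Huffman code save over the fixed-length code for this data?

Fixed-length: 3 bits × 90 symbols = 270 bits.
Huffman merges:
merge P(2) and Y(9): 11
merge X(10) and 11: 21
merge Q(16) and 21: 37
merge U(25) and R(28): 53
merge 37 and 53: 90
Huffman total = 11 + 21 + 37 + 53 + 90 = 212 bits.
Saving = 270 − 212 = 58 bits.

58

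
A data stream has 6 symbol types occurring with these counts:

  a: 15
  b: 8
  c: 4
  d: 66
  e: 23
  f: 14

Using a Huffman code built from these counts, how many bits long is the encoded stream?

Build the Huffman tree bottom-up:
combine c(4), b(8) → 12
combine 12, f(14) → 26
combine a(15), e(23) → 38
combine 26, 38 → 64
combine 64, d(66) → 130
Each symbol's bit-cost is frequency × depth; summing gives 270 bits (equivalently 12 + 26 + 38 + 64 + 130).

270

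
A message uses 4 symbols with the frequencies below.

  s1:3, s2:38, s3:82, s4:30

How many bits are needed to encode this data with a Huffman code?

Build the Huffman tree bottom-up:
s1(3) + s4(30) → 33
33 + s2(38) → 71
71 + s3(82) → 153
Total encoded bits = sum of merged weights = 33 + 71 + 153 = 257.

257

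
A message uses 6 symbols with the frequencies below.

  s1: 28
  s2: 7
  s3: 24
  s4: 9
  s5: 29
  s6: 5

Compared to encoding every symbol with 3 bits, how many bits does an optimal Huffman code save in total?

Fixed-length: 3 bits × 102 symbols = 306 bits.
Huffman merges:
s6(5) + s2(7) → 12
s4(9) + 12 → 21
21 + s3(24) → 45
s1(28) + s5(29) → 57
45 + 57 → 102
Huffman total = 12 + 21 + 45 + 57 + 102 = 237 bits.
Saving = 306 − 237 = 69 bits.

69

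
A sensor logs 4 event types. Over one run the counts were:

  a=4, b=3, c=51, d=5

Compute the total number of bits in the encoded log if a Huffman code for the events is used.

Greedily combine the two least-frequent nodes:
combine b(3), a(4) → 7
combine d(5), 7 → 12
combine 12, c(51) → 63
Each symbol's bit-cost is frequency × depth; summing gives 82 bits (equivalently 7 + 12 + 63).

82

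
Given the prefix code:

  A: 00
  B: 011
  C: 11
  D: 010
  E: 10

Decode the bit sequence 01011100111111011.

Read left to right; each codeword is recognised as soon as it completes (prefix code):
  010→D | 11→C | 10→E | 011→B | 11→C | 11→C | 011→B
Decoded message: DCEBCCB

DCEBCCB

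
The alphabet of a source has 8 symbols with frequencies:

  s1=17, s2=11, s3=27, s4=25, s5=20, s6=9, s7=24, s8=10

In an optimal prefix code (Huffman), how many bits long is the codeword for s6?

Huffman merges, smallest pair first:
s6(9) + s8(10) → 19
s2(11) + s1(17) → 28
19 + s5(20) → 39
s7(24) + s4(25) → 49
s3(27) + 28 → 55
39 + 49 → 88
55 + 88 → 143
s6 sits 4 levels below the root, so its codeword is 4 bits.

4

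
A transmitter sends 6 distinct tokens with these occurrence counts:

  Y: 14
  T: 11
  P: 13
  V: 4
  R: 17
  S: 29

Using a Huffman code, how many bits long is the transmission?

218

Greedily combine the two least-frequent nodes:
combine V(4), T(11) → 15
combine P(13), Y(14) → 27
combine 15, R(17) → 32
combine 27, S(29) → 56
combine 32, 56 → 88
Each symbol's bit-cost is frequency × depth; summing gives 218 bits (equivalently 15 + 27 + 32 + 56 + 88).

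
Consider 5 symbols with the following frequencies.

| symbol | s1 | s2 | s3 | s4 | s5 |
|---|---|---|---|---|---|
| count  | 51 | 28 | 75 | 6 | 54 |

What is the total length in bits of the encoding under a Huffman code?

Merge the two smallest weights repeatedly:
merge s4(6) and s2(28): 34
merge 34 and s1(51): 85
merge s5(54) and s3(75): 129
merge 85 and 129: 214
Total encoded bits = sum of merged weights = 34 + 85 + 129 + 214 = 462.

462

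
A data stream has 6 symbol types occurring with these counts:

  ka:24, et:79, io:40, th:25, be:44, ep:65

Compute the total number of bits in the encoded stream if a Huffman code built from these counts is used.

687

Greedily combine the two least-frequent nodes:
combine ka(24), th(25) → 49
combine io(40), be(44) → 84
combine 49, ep(65) → 114
combine et(79), 84 → 163
combine 114, 163 → 277
Each symbol's bit-cost is frequency × depth; summing gives 687 bits (equivalently 49 + 84 + 114 + 163 + 277).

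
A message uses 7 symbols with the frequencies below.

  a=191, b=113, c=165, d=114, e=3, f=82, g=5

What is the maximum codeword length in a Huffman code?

5

Merge the two lowest-weight nodes at each step:
e(3) + g(5) → 8
8 + f(82) → 90
90 + b(113) → 203
d(114) + c(165) → 279
a(191) + 203 → 394
279 + 394 → 673
The rarest symbols sit at the bottom; the longest codeword is 5 bits.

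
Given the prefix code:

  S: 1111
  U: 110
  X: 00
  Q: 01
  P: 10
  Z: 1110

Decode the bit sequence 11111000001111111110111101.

SPXXSSPSQ

Read left to right; each codeword is recognised as soon as it completes (prefix code):
  1111→S | 10→P | 00→X | 00→X | 1111→S | 1111→S | 10→P | 1111→S | 01→Q
Decoded message: SPXXSSPSQ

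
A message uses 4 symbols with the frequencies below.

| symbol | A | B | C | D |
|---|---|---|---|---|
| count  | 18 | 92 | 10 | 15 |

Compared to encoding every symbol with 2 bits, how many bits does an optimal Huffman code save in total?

Fixed-length: 2 bits × 135 symbols = 270 bits.
Huffman merges:
merge C(10) and D(15): 25
merge A(18) and 25: 43
merge 43 and B(92): 135
Huffman total = 25 + 43 + 135 = 203 bits.
Saving = 270 − 203 = 67 bits.

67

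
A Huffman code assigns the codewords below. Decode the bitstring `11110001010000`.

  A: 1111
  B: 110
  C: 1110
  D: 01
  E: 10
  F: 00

Read left to right; each codeword is recognised as soon as it completes (prefix code):
  1111→A | 00→F | 01→D | 01→D | 00→F | 00→F
Decoded message: AFDDFF

AFDDFF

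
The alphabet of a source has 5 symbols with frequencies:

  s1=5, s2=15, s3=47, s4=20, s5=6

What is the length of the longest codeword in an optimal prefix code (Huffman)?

Merge the two lowest-weight nodes at each step:
combine s1(5), s5(6) → 11
combine 11, s2(15) → 26
combine s4(20), 26 → 46
combine 46, s3(47) → 93
The rarest symbols sit at the bottom; the longest codeword is 4 bits.

4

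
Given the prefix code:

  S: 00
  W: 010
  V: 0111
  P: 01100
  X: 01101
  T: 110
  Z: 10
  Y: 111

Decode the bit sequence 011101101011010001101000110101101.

VXXSXSXX

Read left to right; each codeword is recognised as soon as it completes (prefix code):
  0111→V | 01101→X | 01101→X | 00→S | 01101→X | 00→S | 01101→X | 01101→X
Decoded message: VXXSXSXX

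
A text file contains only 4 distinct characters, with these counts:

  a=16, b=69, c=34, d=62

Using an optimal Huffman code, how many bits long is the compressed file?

Merge the two smallest weights repeatedly:
combine a(16), c(34) → 50
combine 50, d(62) → 112
combine b(69), 112 → 181
Total encoded bits = sum of merged weights = 50 + 112 + 181 = 343.

343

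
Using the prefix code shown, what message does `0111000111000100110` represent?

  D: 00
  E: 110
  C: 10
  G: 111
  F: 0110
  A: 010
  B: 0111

Read left to right; each codeword is recognised as soon as it completes (prefix code):
  0111→B | 00→D | 0111→B | 00→D | 010→A | 0110→F
Decoded message: BDBDAF

BDBDAF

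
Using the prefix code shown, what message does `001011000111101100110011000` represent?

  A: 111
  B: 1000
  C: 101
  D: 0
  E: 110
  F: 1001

DDCBACFFB

Read left to right; each codeword is recognised as soon as it completes (prefix code):
  0→D | 0→D | 101→C | 1000→B | 111→A | 101→C | 1001→F | 1001→F | 1000→B
Decoded message: DDCBACFFB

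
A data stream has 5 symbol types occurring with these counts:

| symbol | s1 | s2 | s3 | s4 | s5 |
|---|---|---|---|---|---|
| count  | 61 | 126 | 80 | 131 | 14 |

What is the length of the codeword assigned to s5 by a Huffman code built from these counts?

3

Repeatedly merge the two smallest:
combine s5(14), s1(61) → 75
combine 75, s3(80) → 155
combine s2(126), s4(131) → 257
combine 155, 257 → 412
s5 sits 3 levels below the root, so its codeword is 3 bits.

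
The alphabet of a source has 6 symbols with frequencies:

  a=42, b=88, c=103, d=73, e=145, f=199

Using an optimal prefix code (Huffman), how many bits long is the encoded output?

1606

Build the Huffman tree bottom-up:
a(42) + d(73) → 115
b(88) + c(103) → 191
115 + e(145) → 260
191 + f(199) → 390
260 + 390 → 650
Total encoded bits = sum of merged weights = 115 + 191 + 260 + 390 + 650 = 1606.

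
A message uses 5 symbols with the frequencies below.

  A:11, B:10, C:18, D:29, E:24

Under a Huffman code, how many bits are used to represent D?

2

Repeatedly merge the two smallest:
B(10) + A(11) → 21
C(18) + 21 → 39
E(24) + D(29) → 53
39 + 53 → 92
The subtree containing D is merged 2 times, so code length = 2.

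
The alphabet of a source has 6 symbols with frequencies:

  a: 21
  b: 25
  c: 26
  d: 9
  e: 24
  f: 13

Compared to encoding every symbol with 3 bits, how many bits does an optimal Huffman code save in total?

Fixed-length: 3 bits × 118 symbols = 354 bits.
Huffman merges:
d(9) + f(13) → 22
a(21) + 22 → 43
e(24) + b(25) → 49
c(26) + 43 → 69
49 + 69 → 118
Huffman total = 22 + 43 + 49 + 69 + 118 = 301 bits.
Saving = 354 − 301 = 53 bits.

53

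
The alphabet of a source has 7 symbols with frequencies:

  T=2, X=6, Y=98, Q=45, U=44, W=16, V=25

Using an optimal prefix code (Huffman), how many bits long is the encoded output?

544

Greedily combine the two least-frequent nodes:
T(2) + X(6) → 8
8 + W(16) → 24
24 + V(25) → 49
U(44) + Q(45) → 89
49 + 89 → 138
Y(98) + 138 → 236
The encoded length is the sum of every internal node's weight: 8 + 24 + 49 + 89 + 138 + 236 = 544 bits.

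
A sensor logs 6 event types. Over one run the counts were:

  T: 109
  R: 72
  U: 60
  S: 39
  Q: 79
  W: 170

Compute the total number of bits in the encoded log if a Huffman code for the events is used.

Build the Huffman tree bottom-up:
combine S(39), U(60) → 99
combine R(72), Q(79) → 151
combine 99, T(109) → 208
combine 151, W(170) → 321
combine 208, 321 → 529
Each symbol's bit-cost is frequency × depth; summing gives 1308 bits (equivalently 99 + 151 + 208 + 321 + 529).

1308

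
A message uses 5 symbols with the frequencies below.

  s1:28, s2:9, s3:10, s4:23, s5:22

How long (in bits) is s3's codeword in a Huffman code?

Repeatedly merge the two smallest:
merge s2(9) and s3(10): 19
merge 19 and s5(22): 41
merge s4(23) and s1(28): 51
merge 41 and 51: 92
The subtree containing s3 is merged 3 times, so code length = 3.

3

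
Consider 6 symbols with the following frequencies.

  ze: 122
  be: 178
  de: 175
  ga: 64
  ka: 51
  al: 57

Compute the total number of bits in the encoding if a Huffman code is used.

1574

Greedily combine the two least-frequent nodes:
combine ka(51), al(57) → 108
combine ga(64), 108 → 172
combine ze(122), 172 → 294
combine de(175), be(178) → 353
combine 294, 353 → 647
Total encoded bits = sum of merged weights = 108 + 172 + 294 + 353 + 647 = 1574.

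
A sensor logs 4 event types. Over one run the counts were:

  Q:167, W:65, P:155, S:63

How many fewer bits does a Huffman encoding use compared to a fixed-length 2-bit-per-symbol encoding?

Fixed-length: 2 bits × 450 symbols = 900 bits.
Huffman merges:
S(63) + W(65) → 128
128 + P(155) → 283
Q(167) + 283 → 450
Huffman total = 128 + 283 + 450 = 861 bits.
Saving = 900 − 861 = 39 bits.

39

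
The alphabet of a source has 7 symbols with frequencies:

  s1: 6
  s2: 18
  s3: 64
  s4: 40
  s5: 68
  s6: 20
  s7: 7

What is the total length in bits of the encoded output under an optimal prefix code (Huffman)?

Greedily combine the two least-frequent nodes:
s1(6) + s7(7) → 13
13 + s2(18) → 31
s6(20) + 31 → 51
s4(40) + 51 → 91
s3(64) + s5(68) → 132
91 + 132 → 223
Each symbol's bit-cost is frequency × depth; summing gives 541 bits (equivalently 13 + 31 + 51 + 91 + 132 + 223).

541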